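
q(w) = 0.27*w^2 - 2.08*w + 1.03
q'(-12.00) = -8.56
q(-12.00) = 64.87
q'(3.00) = -0.46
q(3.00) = -2.78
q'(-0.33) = -2.26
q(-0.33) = 1.75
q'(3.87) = 0.01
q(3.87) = -2.98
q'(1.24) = -1.41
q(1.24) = -1.13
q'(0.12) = -2.02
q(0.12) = 0.78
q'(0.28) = -1.93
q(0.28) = 0.47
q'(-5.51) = -5.06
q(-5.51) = 20.69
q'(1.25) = -1.40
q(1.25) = -1.15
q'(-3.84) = -4.15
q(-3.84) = 13.00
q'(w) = 0.54*w - 2.08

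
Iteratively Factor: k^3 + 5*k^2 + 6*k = (k + 3)*(k^2 + 2*k) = k*(k + 3)*(k + 2)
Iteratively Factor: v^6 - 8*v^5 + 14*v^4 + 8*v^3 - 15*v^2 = (v - 5)*(v^5 - 3*v^4 - v^3 + 3*v^2) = v*(v - 5)*(v^4 - 3*v^3 - v^2 + 3*v) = v*(v - 5)*(v - 1)*(v^3 - 2*v^2 - 3*v) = v^2*(v - 5)*(v - 1)*(v^2 - 2*v - 3) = v^2*(v - 5)*(v - 1)*(v + 1)*(v - 3)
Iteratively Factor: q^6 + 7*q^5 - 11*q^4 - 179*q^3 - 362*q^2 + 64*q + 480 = (q + 4)*(q^5 + 3*q^4 - 23*q^3 - 87*q^2 - 14*q + 120) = (q - 5)*(q + 4)*(q^4 + 8*q^3 + 17*q^2 - 2*q - 24) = (q - 5)*(q + 4)^2*(q^3 + 4*q^2 + q - 6) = (q - 5)*(q + 2)*(q + 4)^2*(q^2 + 2*q - 3) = (q - 5)*(q - 1)*(q + 2)*(q + 4)^2*(q + 3)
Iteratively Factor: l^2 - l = (l)*(l - 1)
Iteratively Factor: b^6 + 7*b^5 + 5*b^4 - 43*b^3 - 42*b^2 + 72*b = (b + 3)*(b^5 + 4*b^4 - 7*b^3 - 22*b^2 + 24*b) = (b - 1)*(b + 3)*(b^4 + 5*b^3 - 2*b^2 - 24*b) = (b - 2)*(b - 1)*(b + 3)*(b^3 + 7*b^2 + 12*b) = b*(b - 2)*(b - 1)*(b + 3)*(b^2 + 7*b + 12) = b*(b - 2)*(b - 1)*(b + 3)^2*(b + 4)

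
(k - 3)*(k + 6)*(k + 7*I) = k^3 + 3*k^2 + 7*I*k^2 - 18*k + 21*I*k - 126*I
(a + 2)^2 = a^2 + 4*a + 4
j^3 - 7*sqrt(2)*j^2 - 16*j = j*(j - 8*sqrt(2))*(j + sqrt(2))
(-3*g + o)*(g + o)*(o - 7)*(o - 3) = -3*g^2*o^2 + 30*g^2*o - 63*g^2 - 2*g*o^3 + 20*g*o^2 - 42*g*o + o^4 - 10*o^3 + 21*o^2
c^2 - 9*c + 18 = (c - 6)*(c - 3)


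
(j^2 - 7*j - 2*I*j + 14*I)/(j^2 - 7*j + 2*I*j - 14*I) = (j - 2*I)/(j + 2*I)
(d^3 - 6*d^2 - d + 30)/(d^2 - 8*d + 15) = d + 2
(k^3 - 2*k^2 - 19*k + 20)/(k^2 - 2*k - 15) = (k^2 + 3*k - 4)/(k + 3)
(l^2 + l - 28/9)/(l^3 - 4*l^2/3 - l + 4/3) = (l + 7/3)/(l^2 - 1)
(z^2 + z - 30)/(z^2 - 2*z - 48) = (z - 5)/(z - 8)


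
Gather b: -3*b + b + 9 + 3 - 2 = 10 - 2*b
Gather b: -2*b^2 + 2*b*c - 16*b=-2*b^2 + b*(2*c - 16)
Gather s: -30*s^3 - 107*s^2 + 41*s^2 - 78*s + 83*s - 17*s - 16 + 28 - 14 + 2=-30*s^3 - 66*s^2 - 12*s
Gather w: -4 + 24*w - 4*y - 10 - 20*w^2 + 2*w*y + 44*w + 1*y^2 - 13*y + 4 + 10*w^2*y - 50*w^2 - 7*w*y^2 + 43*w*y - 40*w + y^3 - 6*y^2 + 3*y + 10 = w^2*(10*y - 70) + w*(-7*y^2 + 45*y + 28) + y^3 - 5*y^2 - 14*y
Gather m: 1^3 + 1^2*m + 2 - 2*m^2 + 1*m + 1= -2*m^2 + 2*m + 4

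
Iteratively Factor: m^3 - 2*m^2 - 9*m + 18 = (m - 3)*(m^2 + m - 6) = (m - 3)*(m + 3)*(m - 2)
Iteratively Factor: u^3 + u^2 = (u)*(u^2 + u) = u*(u + 1)*(u)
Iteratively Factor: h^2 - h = (h - 1)*(h)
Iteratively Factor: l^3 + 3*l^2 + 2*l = (l)*(l^2 + 3*l + 2) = l*(l + 1)*(l + 2)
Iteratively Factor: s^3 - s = (s)*(s^2 - 1) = s*(s - 1)*(s + 1)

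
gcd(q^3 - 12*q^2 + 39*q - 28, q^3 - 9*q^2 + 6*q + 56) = q^2 - 11*q + 28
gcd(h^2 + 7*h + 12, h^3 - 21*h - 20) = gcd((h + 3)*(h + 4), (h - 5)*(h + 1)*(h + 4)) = h + 4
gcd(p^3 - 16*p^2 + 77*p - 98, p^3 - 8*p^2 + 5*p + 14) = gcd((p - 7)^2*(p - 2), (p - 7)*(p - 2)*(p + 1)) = p^2 - 9*p + 14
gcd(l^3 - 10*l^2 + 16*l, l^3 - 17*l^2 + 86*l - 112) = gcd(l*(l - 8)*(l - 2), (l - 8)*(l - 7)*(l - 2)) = l^2 - 10*l + 16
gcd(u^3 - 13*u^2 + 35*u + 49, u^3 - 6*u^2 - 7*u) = u^2 - 6*u - 7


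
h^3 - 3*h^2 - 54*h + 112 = (h - 8)*(h - 2)*(h + 7)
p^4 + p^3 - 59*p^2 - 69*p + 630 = (p - 7)*(p - 3)*(p + 5)*(p + 6)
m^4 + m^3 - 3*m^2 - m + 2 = (m - 1)^2*(m + 1)*(m + 2)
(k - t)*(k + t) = k^2 - t^2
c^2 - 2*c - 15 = (c - 5)*(c + 3)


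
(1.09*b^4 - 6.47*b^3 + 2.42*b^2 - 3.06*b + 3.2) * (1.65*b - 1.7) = 1.7985*b^5 - 12.5285*b^4 + 14.992*b^3 - 9.163*b^2 + 10.482*b - 5.44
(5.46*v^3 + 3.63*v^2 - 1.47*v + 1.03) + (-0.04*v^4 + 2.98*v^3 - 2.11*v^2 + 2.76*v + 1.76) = -0.04*v^4 + 8.44*v^3 + 1.52*v^2 + 1.29*v + 2.79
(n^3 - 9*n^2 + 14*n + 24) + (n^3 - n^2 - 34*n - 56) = 2*n^3 - 10*n^2 - 20*n - 32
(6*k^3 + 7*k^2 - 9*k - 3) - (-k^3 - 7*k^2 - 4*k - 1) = 7*k^3 + 14*k^2 - 5*k - 2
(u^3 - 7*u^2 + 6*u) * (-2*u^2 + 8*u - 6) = -2*u^5 + 22*u^4 - 74*u^3 + 90*u^2 - 36*u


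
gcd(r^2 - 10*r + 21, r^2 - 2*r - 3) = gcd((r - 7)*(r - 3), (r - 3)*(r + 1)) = r - 3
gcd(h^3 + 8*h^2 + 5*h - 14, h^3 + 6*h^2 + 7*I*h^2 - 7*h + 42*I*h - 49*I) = h^2 + 6*h - 7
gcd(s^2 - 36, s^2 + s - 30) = s + 6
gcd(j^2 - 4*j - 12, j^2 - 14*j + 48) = j - 6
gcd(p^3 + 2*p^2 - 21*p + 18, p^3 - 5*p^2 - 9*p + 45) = p - 3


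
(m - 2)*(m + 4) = m^2 + 2*m - 8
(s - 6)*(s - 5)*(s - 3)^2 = s^4 - 17*s^3 + 105*s^2 - 279*s + 270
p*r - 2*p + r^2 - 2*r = (p + r)*(r - 2)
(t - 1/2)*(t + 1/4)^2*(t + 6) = t^4 + 6*t^3 - 3*t^2/16 - 37*t/32 - 3/16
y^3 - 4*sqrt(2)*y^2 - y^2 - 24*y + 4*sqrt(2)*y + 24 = (y - 1)*(y - 6*sqrt(2))*(y + 2*sqrt(2))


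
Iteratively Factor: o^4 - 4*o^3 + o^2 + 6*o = (o + 1)*(o^3 - 5*o^2 + 6*o) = (o - 3)*(o + 1)*(o^2 - 2*o) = (o - 3)*(o - 2)*(o + 1)*(o)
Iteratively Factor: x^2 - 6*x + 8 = (x - 2)*(x - 4)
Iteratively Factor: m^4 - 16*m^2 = (m + 4)*(m^3 - 4*m^2) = m*(m + 4)*(m^2 - 4*m) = m^2*(m + 4)*(m - 4)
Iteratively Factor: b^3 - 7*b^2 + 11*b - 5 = (b - 5)*(b^2 - 2*b + 1) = (b - 5)*(b - 1)*(b - 1)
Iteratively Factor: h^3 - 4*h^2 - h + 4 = (h + 1)*(h^2 - 5*h + 4) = (h - 4)*(h + 1)*(h - 1)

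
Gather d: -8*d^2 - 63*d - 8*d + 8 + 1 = -8*d^2 - 71*d + 9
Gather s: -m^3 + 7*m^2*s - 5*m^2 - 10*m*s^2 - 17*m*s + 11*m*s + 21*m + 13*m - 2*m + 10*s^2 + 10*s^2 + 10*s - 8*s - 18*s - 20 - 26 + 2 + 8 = -m^3 - 5*m^2 + 32*m + s^2*(20 - 10*m) + s*(7*m^2 - 6*m - 16) - 36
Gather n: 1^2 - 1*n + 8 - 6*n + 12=21 - 7*n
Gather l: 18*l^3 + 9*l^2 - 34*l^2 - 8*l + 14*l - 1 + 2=18*l^3 - 25*l^2 + 6*l + 1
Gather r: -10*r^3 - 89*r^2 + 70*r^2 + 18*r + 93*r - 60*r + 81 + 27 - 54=-10*r^3 - 19*r^2 + 51*r + 54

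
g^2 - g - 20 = (g - 5)*(g + 4)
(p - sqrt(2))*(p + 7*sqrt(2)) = p^2 + 6*sqrt(2)*p - 14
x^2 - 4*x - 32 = (x - 8)*(x + 4)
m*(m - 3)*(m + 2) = m^3 - m^2 - 6*m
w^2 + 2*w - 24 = (w - 4)*(w + 6)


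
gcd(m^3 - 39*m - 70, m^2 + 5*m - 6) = 1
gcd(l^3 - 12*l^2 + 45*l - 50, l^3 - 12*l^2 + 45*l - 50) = l^3 - 12*l^2 + 45*l - 50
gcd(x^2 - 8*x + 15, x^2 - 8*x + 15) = x^2 - 8*x + 15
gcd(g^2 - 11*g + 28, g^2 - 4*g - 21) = g - 7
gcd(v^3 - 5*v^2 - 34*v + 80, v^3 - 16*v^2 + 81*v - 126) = 1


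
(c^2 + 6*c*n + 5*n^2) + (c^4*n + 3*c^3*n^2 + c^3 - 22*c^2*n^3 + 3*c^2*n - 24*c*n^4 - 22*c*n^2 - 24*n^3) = c^4*n + 3*c^3*n^2 + c^3 - 22*c^2*n^3 + 3*c^2*n + c^2 - 24*c*n^4 - 22*c*n^2 + 6*c*n - 24*n^3 + 5*n^2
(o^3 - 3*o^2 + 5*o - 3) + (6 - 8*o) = o^3 - 3*o^2 - 3*o + 3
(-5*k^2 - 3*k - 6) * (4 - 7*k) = 35*k^3 + k^2 + 30*k - 24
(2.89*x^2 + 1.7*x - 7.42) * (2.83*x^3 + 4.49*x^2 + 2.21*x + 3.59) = 8.1787*x^5 + 17.7871*x^4 - 6.9787*x^3 - 19.1837*x^2 - 10.2952*x - 26.6378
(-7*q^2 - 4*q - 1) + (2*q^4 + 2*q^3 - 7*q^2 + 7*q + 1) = 2*q^4 + 2*q^3 - 14*q^2 + 3*q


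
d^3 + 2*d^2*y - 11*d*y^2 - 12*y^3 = (d - 3*y)*(d + y)*(d + 4*y)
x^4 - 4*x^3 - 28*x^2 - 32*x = x*(x - 8)*(x + 2)^2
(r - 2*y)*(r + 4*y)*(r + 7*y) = r^3 + 9*r^2*y + 6*r*y^2 - 56*y^3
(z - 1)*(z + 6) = z^2 + 5*z - 6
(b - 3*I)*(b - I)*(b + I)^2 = b^4 - 2*I*b^3 + 4*b^2 - 2*I*b + 3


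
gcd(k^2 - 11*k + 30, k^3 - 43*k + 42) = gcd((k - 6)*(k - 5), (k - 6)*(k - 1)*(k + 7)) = k - 6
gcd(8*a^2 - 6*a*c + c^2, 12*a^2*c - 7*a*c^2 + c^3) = 4*a - c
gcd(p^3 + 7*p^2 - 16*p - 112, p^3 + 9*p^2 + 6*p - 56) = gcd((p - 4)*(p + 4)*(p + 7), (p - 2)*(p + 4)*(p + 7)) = p^2 + 11*p + 28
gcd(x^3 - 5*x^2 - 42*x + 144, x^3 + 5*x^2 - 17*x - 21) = x - 3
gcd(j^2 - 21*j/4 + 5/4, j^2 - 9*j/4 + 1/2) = j - 1/4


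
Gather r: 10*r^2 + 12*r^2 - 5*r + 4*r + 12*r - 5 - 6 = 22*r^2 + 11*r - 11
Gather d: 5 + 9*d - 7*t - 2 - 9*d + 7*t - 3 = 0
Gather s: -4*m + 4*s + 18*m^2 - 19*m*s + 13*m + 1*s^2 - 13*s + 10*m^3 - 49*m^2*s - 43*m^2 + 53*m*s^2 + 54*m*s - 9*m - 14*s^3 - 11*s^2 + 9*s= 10*m^3 - 25*m^2 - 14*s^3 + s^2*(53*m - 10) + s*(-49*m^2 + 35*m)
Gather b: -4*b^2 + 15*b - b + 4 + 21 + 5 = -4*b^2 + 14*b + 30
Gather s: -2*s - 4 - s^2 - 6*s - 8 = -s^2 - 8*s - 12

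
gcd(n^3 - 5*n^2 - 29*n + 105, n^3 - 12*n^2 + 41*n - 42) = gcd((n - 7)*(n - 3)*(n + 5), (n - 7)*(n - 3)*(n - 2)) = n^2 - 10*n + 21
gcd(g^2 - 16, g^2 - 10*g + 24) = g - 4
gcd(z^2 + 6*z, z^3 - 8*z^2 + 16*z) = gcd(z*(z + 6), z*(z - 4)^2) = z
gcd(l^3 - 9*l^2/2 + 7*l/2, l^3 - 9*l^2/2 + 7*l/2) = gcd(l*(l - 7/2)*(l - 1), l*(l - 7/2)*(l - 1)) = l^3 - 9*l^2/2 + 7*l/2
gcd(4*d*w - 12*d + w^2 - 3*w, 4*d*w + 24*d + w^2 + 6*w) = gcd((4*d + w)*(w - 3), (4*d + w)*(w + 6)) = 4*d + w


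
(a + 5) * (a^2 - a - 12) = a^3 + 4*a^2 - 17*a - 60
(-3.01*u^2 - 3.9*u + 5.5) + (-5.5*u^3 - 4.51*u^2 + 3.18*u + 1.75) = -5.5*u^3 - 7.52*u^2 - 0.72*u + 7.25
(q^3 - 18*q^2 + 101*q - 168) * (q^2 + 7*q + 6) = q^5 - 11*q^4 - 19*q^3 + 431*q^2 - 570*q - 1008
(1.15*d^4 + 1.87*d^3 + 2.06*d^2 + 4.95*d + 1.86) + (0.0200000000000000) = 1.15*d^4 + 1.87*d^3 + 2.06*d^2 + 4.95*d + 1.88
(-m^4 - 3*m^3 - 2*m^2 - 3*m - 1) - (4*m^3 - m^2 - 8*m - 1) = -m^4 - 7*m^3 - m^2 + 5*m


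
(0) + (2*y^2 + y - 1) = 2*y^2 + y - 1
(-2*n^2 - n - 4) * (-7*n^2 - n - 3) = 14*n^4 + 9*n^3 + 35*n^2 + 7*n + 12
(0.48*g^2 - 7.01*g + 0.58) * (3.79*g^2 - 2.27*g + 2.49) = 1.8192*g^4 - 27.6575*g^3 + 19.3061*g^2 - 18.7715*g + 1.4442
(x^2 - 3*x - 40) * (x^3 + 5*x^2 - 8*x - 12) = x^5 + 2*x^4 - 63*x^3 - 188*x^2 + 356*x + 480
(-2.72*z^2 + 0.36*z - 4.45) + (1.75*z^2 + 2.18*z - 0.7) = -0.97*z^2 + 2.54*z - 5.15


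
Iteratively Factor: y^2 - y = (y - 1)*(y)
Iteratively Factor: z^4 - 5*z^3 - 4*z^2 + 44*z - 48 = (z - 2)*(z^3 - 3*z^2 - 10*z + 24) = (z - 4)*(z - 2)*(z^2 + z - 6) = (z - 4)*(z - 2)^2*(z + 3)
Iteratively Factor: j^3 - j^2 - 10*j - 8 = (j + 1)*(j^2 - 2*j - 8) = (j - 4)*(j + 1)*(j + 2)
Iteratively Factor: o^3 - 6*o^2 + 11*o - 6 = (o - 1)*(o^2 - 5*o + 6) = (o - 2)*(o - 1)*(o - 3)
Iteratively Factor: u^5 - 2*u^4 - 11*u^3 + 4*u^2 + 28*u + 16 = (u + 1)*(u^4 - 3*u^3 - 8*u^2 + 12*u + 16) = (u + 1)^2*(u^3 - 4*u^2 - 4*u + 16) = (u - 4)*(u + 1)^2*(u^2 - 4) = (u - 4)*(u - 2)*(u + 1)^2*(u + 2)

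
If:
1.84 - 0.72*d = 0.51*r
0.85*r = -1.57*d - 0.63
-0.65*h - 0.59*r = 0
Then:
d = -9.99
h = -16.08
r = 17.71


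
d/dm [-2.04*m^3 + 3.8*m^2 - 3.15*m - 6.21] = -6.12*m^2 + 7.6*m - 3.15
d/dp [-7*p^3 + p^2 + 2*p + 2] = -21*p^2 + 2*p + 2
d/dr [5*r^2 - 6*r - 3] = 10*r - 6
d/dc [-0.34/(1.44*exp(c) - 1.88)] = 0.4896*exp(c)/(1.44*exp(c) - 1.88)^2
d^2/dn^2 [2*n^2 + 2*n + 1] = 4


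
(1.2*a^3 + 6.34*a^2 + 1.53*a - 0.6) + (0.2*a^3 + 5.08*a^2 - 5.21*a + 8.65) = 1.4*a^3 + 11.42*a^2 - 3.68*a + 8.05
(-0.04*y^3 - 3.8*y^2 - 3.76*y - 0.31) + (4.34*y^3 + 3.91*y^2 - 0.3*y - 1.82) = 4.3*y^3 + 0.11*y^2 - 4.06*y - 2.13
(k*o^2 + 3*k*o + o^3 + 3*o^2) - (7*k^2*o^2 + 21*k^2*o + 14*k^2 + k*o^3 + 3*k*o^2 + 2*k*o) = -7*k^2*o^2 - 21*k^2*o - 14*k^2 - k*o^3 - 2*k*o^2 + k*o + o^3 + 3*o^2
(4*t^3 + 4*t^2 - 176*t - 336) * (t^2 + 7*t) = 4*t^5 + 32*t^4 - 148*t^3 - 1568*t^2 - 2352*t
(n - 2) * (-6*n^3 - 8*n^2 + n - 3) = -6*n^4 + 4*n^3 + 17*n^2 - 5*n + 6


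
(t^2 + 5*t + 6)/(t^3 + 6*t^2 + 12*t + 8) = (t + 3)/(t^2 + 4*t + 4)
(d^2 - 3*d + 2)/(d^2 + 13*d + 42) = (d^2 - 3*d + 2)/(d^2 + 13*d + 42)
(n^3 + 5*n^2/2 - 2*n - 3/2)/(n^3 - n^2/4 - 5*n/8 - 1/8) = 4*(n + 3)/(4*n + 1)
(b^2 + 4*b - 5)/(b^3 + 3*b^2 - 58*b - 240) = (b - 1)/(b^2 - 2*b - 48)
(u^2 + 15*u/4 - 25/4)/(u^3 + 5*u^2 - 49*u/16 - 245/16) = 4*(4*u - 5)/(16*u^2 - 49)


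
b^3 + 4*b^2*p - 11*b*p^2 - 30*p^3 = (b - 3*p)*(b + 2*p)*(b + 5*p)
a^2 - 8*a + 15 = (a - 5)*(a - 3)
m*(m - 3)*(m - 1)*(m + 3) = m^4 - m^3 - 9*m^2 + 9*m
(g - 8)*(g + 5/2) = g^2 - 11*g/2 - 20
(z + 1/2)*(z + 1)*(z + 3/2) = z^3 + 3*z^2 + 11*z/4 + 3/4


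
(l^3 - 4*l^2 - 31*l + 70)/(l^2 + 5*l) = l - 9 + 14/l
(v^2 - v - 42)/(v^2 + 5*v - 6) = (v - 7)/(v - 1)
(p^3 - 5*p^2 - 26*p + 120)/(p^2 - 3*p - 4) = (p^2 - p - 30)/(p + 1)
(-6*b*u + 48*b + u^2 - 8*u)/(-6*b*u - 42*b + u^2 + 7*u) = (u - 8)/(u + 7)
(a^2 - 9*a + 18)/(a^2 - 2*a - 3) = (a - 6)/(a + 1)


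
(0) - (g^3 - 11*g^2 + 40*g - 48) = -g^3 + 11*g^2 - 40*g + 48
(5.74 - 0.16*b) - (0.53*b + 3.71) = 2.03 - 0.69*b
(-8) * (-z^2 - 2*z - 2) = 8*z^2 + 16*z + 16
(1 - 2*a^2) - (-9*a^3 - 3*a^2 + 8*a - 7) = 9*a^3 + a^2 - 8*a + 8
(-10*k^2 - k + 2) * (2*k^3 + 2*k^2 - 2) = -20*k^5 - 22*k^4 + 2*k^3 + 24*k^2 + 2*k - 4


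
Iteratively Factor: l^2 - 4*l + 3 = (l - 1)*(l - 3)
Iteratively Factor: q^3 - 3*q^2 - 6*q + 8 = (q - 1)*(q^2 - 2*q - 8) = (q - 4)*(q - 1)*(q + 2)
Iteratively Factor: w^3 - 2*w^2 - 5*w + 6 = (w + 2)*(w^2 - 4*w + 3) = (w - 1)*(w + 2)*(w - 3)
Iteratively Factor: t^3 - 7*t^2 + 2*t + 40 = (t + 2)*(t^2 - 9*t + 20) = (t - 5)*(t + 2)*(t - 4)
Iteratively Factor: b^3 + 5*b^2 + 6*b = (b)*(b^2 + 5*b + 6) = b*(b + 2)*(b + 3)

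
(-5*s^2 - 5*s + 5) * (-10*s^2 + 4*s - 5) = 50*s^4 + 30*s^3 - 45*s^2 + 45*s - 25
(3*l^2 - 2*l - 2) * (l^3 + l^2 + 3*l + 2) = 3*l^5 + l^4 + 5*l^3 - 2*l^2 - 10*l - 4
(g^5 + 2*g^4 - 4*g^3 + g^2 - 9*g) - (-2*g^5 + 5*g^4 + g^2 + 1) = 3*g^5 - 3*g^4 - 4*g^3 - 9*g - 1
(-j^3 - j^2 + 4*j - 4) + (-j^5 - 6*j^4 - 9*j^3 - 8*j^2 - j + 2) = -j^5 - 6*j^4 - 10*j^3 - 9*j^2 + 3*j - 2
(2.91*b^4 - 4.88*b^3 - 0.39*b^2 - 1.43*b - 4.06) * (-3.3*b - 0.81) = -9.603*b^5 + 13.7469*b^4 + 5.2398*b^3 + 5.0349*b^2 + 14.5563*b + 3.2886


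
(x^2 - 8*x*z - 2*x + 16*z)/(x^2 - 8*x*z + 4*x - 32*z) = (x - 2)/(x + 4)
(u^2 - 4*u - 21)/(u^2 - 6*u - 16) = (-u^2 + 4*u + 21)/(-u^2 + 6*u + 16)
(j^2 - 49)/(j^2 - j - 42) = (j + 7)/(j + 6)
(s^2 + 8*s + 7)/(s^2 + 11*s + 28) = (s + 1)/(s + 4)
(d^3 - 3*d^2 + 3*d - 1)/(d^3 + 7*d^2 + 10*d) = (d^3 - 3*d^2 + 3*d - 1)/(d*(d^2 + 7*d + 10))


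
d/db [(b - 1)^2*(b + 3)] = (b - 1)*(3*b + 5)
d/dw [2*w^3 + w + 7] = 6*w^2 + 1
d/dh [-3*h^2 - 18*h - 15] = -6*h - 18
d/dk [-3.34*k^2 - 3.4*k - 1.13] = -6.68*k - 3.4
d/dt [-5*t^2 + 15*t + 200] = 15 - 10*t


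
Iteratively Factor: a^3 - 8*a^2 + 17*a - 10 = (a - 2)*(a^2 - 6*a + 5) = (a - 5)*(a - 2)*(a - 1)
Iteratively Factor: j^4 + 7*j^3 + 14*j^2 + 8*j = (j + 2)*(j^3 + 5*j^2 + 4*j) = (j + 1)*(j + 2)*(j^2 + 4*j) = (j + 1)*(j + 2)*(j + 4)*(j)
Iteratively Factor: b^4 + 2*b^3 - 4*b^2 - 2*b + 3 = (b + 3)*(b^3 - b^2 - b + 1) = (b - 1)*(b + 3)*(b^2 - 1) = (b - 1)*(b + 1)*(b + 3)*(b - 1)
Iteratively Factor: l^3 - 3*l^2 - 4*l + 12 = (l + 2)*(l^2 - 5*l + 6) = (l - 2)*(l + 2)*(l - 3)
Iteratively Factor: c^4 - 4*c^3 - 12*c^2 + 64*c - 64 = (c - 4)*(c^3 - 12*c + 16) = (c - 4)*(c - 2)*(c^2 + 2*c - 8) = (c - 4)*(c - 2)^2*(c + 4)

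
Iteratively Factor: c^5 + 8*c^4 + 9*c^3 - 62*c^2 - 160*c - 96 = (c + 2)*(c^4 + 6*c^3 - 3*c^2 - 56*c - 48) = (c + 2)*(c + 4)*(c^3 + 2*c^2 - 11*c - 12) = (c - 3)*(c + 2)*(c + 4)*(c^2 + 5*c + 4) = (c - 3)*(c + 2)*(c + 4)^2*(c + 1)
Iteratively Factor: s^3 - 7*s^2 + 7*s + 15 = (s - 3)*(s^2 - 4*s - 5) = (s - 5)*(s - 3)*(s + 1)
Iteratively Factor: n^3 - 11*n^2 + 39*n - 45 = (n - 5)*(n^2 - 6*n + 9) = (n - 5)*(n - 3)*(n - 3)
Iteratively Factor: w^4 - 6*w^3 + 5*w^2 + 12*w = (w - 4)*(w^3 - 2*w^2 - 3*w) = w*(w - 4)*(w^2 - 2*w - 3) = w*(w - 4)*(w - 3)*(w + 1)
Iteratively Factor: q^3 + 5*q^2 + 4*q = (q)*(q^2 + 5*q + 4) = q*(q + 1)*(q + 4)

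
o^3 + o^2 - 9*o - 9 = (o - 3)*(o + 1)*(o + 3)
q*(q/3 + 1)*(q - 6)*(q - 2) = q^4/3 - 5*q^3/3 - 4*q^2 + 12*q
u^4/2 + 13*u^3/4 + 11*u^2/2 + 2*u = u*(u/2 + 1)*(u + 1/2)*(u + 4)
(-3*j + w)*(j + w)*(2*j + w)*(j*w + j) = -6*j^4*w - 6*j^4 - 7*j^3*w^2 - 7*j^3*w + j*w^4 + j*w^3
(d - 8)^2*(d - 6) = d^3 - 22*d^2 + 160*d - 384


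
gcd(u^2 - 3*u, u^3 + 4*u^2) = u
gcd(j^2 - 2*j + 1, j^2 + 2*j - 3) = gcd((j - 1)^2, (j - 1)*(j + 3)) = j - 1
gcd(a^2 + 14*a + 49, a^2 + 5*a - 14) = a + 7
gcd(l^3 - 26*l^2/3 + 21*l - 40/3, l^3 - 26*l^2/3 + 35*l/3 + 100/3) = l - 5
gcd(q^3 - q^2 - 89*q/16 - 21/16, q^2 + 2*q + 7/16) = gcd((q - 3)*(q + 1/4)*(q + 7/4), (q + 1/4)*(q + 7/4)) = q^2 + 2*q + 7/16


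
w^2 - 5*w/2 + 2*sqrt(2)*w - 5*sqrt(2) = (w - 5/2)*(w + 2*sqrt(2))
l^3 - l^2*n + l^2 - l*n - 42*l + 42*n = (l - 6)*(l + 7)*(l - n)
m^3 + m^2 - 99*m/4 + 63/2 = (m - 7/2)*(m - 3/2)*(m + 6)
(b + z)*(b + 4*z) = b^2 + 5*b*z + 4*z^2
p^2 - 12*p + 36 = (p - 6)^2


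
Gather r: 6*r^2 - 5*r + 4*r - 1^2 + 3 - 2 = 6*r^2 - r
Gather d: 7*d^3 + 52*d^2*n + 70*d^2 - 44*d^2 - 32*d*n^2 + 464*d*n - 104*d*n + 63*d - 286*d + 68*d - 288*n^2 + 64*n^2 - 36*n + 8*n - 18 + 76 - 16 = 7*d^3 + d^2*(52*n + 26) + d*(-32*n^2 + 360*n - 155) - 224*n^2 - 28*n + 42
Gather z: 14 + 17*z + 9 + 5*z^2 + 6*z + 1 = 5*z^2 + 23*z + 24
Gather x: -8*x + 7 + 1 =8 - 8*x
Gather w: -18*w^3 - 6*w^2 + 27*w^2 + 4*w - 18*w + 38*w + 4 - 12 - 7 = -18*w^3 + 21*w^2 + 24*w - 15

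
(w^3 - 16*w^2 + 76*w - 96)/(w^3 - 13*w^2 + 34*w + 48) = (w - 2)/(w + 1)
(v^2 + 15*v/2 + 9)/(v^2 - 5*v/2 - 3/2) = (2*v^2 + 15*v + 18)/(2*v^2 - 5*v - 3)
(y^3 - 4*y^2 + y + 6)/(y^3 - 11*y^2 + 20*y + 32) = (y^2 - 5*y + 6)/(y^2 - 12*y + 32)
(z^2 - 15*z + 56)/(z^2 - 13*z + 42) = (z - 8)/(z - 6)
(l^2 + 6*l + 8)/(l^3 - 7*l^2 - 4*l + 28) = (l + 4)/(l^2 - 9*l + 14)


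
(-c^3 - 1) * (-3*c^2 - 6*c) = 3*c^5 + 6*c^4 + 3*c^2 + 6*c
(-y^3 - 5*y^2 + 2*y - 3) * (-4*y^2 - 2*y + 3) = 4*y^5 + 22*y^4 - y^3 - 7*y^2 + 12*y - 9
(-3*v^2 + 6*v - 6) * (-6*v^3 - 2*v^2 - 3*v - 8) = 18*v^5 - 30*v^4 + 33*v^3 + 18*v^2 - 30*v + 48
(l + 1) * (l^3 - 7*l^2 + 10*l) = l^4 - 6*l^3 + 3*l^2 + 10*l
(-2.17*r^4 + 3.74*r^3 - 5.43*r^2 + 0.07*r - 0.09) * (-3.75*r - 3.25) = 8.1375*r^5 - 6.9725*r^4 + 8.2075*r^3 + 17.385*r^2 + 0.11*r + 0.2925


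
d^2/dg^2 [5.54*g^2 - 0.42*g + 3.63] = 11.0800000000000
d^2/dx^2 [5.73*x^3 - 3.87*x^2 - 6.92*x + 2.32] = 34.38*x - 7.74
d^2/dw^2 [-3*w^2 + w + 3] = -6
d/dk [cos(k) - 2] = -sin(k)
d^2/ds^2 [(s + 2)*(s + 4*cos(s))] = -4*(s + 2)*cos(s) - 8*sin(s) + 2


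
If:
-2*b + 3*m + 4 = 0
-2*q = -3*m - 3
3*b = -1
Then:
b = -1/3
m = -14/9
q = -5/6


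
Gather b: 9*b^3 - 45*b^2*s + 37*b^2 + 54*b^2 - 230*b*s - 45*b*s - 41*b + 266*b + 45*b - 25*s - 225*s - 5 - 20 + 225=9*b^3 + b^2*(91 - 45*s) + b*(270 - 275*s) - 250*s + 200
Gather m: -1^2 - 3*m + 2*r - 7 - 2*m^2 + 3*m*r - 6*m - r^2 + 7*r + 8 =-2*m^2 + m*(3*r - 9) - r^2 + 9*r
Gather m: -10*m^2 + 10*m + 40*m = -10*m^2 + 50*m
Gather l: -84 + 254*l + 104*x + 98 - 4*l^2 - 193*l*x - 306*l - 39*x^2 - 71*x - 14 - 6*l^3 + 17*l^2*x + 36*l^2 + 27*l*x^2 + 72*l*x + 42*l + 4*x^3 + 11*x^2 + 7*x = -6*l^3 + l^2*(17*x + 32) + l*(27*x^2 - 121*x - 10) + 4*x^3 - 28*x^2 + 40*x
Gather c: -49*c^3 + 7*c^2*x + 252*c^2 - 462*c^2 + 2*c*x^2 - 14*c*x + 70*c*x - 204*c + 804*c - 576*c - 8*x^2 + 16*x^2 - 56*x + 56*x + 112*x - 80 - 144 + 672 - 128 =-49*c^3 + c^2*(7*x - 210) + c*(2*x^2 + 56*x + 24) + 8*x^2 + 112*x + 320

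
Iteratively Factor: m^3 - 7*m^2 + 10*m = (m - 5)*(m^2 - 2*m) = m*(m - 5)*(m - 2)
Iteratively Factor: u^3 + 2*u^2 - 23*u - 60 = (u - 5)*(u^2 + 7*u + 12) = (u - 5)*(u + 4)*(u + 3)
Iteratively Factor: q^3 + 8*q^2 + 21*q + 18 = (q + 3)*(q^2 + 5*q + 6) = (q + 3)^2*(q + 2)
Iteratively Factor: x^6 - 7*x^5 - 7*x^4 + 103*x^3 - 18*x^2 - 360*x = (x)*(x^5 - 7*x^4 - 7*x^3 + 103*x^2 - 18*x - 360) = x*(x + 3)*(x^4 - 10*x^3 + 23*x^2 + 34*x - 120) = x*(x - 4)*(x + 3)*(x^3 - 6*x^2 - x + 30) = x*(x - 5)*(x - 4)*(x + 3)*(x^2 - x - 6) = x*(x - 5)*(x - 4)*(x + 2)*(x + 3)*(x - 3)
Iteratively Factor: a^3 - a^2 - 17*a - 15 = (a - 5)*(a^2 + 4*a + 3) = (a - 5)*(a + 3)*(a + 1)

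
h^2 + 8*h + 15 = (h + 3)*(h + 5)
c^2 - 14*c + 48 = (c - 8)*(c - 6)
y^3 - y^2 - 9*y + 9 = (y - 3)*(y - 1)*(y + 3)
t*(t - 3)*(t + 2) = t^3 - t^2 - 6*t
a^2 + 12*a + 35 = (a + 5)*(a + 7)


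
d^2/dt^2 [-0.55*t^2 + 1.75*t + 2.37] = -1.10000000000000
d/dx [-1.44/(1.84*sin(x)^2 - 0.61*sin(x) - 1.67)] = (5.2992*sin(x) - 0.8784)*cos(x)/(-1.84*sin(x)^2 + 0.61*sin(x) + 1.67)^2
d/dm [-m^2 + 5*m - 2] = 5 - 2*m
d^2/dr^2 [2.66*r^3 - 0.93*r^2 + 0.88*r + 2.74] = 15.96*r - 1.86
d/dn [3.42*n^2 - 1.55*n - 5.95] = 6.84*n - 1.55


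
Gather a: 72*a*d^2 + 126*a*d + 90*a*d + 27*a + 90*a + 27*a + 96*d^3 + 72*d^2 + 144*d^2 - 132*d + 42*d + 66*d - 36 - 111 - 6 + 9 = a*(72*d^2 + 216*d + 144) + 96*d^3 + 216*d^2 - 24*d - 144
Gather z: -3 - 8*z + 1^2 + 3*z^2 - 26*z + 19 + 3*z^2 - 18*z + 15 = 6*z^2 - 52*z + 32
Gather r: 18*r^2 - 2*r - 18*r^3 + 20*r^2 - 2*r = -18*r^3 + 38*r^2 - 4*r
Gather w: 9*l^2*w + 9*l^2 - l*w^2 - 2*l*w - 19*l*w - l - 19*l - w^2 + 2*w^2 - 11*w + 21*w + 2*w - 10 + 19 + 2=9*l^2 - 20*l + w^2*(1 - l) + w*(9*l^2 - 21*l + 12) + 11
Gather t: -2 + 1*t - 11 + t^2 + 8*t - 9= t^2 + 9*t - 22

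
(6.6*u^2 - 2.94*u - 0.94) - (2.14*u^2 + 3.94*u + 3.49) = 4.46*u^2 - 6.88*u - 4.43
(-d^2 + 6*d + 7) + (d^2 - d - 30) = 5*d - 23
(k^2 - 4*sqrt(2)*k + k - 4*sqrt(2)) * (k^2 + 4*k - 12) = k^4 - 4*sqrt(2)*k^3 + 5*k^3 - 20*sqrt(2)*k^2 - 8*k^2 - 12*k + 32*sqrt(2)*k + 48*sqrt(2)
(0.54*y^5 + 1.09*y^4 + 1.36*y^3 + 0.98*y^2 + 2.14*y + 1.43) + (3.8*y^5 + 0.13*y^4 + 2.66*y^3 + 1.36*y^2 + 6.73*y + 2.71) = 4.34*y^5 + 1.22*y^4 + 4.02*y^3 + 2.34*y^2 + 8.87*y + 4.14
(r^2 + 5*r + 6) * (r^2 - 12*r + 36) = r^4 - 7*r^3 - 18*r^2 + 108*r + 216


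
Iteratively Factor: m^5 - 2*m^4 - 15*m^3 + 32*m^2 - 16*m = (m - 4)*(m^4 + 2*m^3 - 7*m^2 + 4*m) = m*(m - 4)*(m^3 + 2*m^2 - 7*m + 4) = m*(m - 4)*(m - 1)*(m^2 + 3*m - 4) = m*(m - 4)*(m - 1)^2*(m + 4)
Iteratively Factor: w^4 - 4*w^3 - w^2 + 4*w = (w - 1)*(w^3 - 3*w^2 - 4*w) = (w - 4)*(w - 1)*(w^2 + w) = w*(w - 4)*(w - 1)*(w + 1)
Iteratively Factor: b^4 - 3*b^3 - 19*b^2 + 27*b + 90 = (b + 2)*(b^3 - 5*b^2 - 9*b + 45) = (b + 2)*(b + 3)*(b^2 - 8*b + 15) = (b - 3)*(b + 2)*(b + 3)*(b - 5)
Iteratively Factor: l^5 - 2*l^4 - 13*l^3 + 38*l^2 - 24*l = (l - 3)*(l^4 + l^3 - 10*l^2 + 8*l) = (l - 3)*(l + 4)*(l^3 - 3*l^2 + 2*l) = (l - 3)*(l - 2)*(l + 4)*(l^2 - l) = (l - 3)*(l - 2)*(l - 1)*(l + 4)*(l)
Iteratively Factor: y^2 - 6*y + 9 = (y - 3)*(y - 3)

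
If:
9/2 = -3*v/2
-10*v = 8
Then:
No Solution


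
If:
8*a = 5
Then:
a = 5/8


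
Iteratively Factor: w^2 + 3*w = (w)*(w + 3)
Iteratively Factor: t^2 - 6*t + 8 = (t - 2)*(t - 4)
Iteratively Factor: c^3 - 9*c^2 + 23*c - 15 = (c - 5)*(c^2 - 4*c + 3) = (c - 5)*(c - 1)*(c - 3)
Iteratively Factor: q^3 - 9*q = (q + 3)*(q^2 - 3*q) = (q - 3)*(q + 3)*(q)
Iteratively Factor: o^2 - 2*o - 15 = (o + 3)*(o - 5)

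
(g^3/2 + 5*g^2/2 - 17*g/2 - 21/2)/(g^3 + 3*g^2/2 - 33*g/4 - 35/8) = 4*(g^3 + 5*g^2 - 17*g - 21)/(8*g^3 + 12*g^2 - 66*g - 35)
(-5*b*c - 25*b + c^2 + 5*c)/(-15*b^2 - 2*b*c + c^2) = (c + 5)/(3*b + c)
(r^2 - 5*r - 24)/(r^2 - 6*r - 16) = (r + 3)/(r + 2)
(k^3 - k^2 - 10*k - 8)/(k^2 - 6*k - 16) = (k^2 - 3*k - 4)/(k - 8)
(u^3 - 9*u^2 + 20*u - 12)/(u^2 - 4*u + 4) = (u^2 - 7*u + 6)/(u - 2)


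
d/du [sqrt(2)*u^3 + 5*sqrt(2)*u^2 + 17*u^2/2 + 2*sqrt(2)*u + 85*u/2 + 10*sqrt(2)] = 3*sqrt(2)*u^2 + 10*sqrt(2)*u + 17*u + 2*sqrt(2) + 85/2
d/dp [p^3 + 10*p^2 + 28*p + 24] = 3*p^2 + 20*p + 28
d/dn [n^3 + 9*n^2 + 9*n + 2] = 3*n^2 + 18*n + 9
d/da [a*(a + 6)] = 2*a + 6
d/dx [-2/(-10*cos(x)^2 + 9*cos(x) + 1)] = 2*(20*cos(x) - 9)*sin(x)/(-10*cos(x)^2 + 9*cos(x) + 1)^2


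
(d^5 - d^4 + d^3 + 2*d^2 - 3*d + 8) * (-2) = -2*d^5 + 2*d^4 - 2*d^3 - 4*d^2 + 6*d - 16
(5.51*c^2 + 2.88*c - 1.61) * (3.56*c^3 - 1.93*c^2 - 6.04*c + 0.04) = 19.6156*c^5 - 0.381499999999999*c^4 - 44.5704*c^3 - 14.0675*c^2 + 9.8396*c - 0.0644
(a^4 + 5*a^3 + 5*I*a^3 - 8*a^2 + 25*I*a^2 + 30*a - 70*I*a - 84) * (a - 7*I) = a^5 + 5*a^4 - 2*I*a^4 + 27*a^3 - 10*I*a^3 + 205*a^2 - 14*I*a^2 - 574*a - 210*I*a + 588*I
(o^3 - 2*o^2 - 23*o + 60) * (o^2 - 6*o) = o^5 - 8*o^4 - 11*o^3 + 198*o^2 - 360*o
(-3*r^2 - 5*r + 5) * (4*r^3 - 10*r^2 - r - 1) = -12*r^5 + 10*r^4 + 73*r^3 - 42*r^2 - 5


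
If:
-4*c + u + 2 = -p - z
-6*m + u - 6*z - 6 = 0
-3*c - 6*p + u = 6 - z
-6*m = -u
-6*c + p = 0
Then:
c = -8/41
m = -25/246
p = -48/41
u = -25/41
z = -1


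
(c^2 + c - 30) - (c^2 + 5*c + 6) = -4*c - 36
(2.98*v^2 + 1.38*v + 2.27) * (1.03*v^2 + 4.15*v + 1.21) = 3.0694*v^4 + 13.7884*v^3 + 11.6709*v^2 + 11.0903*v + 2.7467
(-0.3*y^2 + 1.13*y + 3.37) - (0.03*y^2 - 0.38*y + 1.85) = -0.33*y^2 + 1.51*y + 1.52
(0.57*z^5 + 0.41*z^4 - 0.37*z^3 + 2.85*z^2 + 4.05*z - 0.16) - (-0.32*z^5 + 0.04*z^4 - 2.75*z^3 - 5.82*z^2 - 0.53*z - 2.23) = 0.89*z^5 + 0.37*z^4 + 2.38*z^3 + 8.67*z^2 + 4.58*z + 2.07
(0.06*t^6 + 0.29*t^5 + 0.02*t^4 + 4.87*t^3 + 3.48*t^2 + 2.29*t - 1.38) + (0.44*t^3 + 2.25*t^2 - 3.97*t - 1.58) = 0.06*t^6 + 0.29*t^5 + 0.02*t^4 + 5.31*t^3 + 5.73*t^2 - 1.68*t - 2.96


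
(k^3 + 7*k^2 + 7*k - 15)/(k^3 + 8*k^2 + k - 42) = (k^2 + 4*k - 5)/(k^2 + 5*k - 14)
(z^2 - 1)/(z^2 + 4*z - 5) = (z + 1)/(z + 5)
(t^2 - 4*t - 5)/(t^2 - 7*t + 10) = (t + 1)/(t - 2)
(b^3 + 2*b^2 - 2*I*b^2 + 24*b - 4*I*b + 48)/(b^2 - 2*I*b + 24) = b + 2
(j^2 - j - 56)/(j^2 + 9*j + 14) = (j - 8)/(j + 2)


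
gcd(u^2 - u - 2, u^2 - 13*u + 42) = 1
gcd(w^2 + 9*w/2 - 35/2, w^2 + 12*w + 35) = w + 7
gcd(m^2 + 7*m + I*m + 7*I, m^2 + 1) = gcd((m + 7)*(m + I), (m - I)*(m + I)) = m + I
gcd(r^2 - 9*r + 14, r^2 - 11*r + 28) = r - 7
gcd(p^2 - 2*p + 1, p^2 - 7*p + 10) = 1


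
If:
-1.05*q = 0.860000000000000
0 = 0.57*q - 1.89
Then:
No Solution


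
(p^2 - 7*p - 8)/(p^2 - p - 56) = (p + 1)/(p + 7)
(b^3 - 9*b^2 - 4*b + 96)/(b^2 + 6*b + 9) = (b^2 - 12*b + 32)/(b + 3)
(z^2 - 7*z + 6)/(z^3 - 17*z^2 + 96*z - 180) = (z - 1)/(z^2 - 11*z + 30)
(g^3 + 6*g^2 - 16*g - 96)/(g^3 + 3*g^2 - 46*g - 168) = (g - 4)/(g - 7)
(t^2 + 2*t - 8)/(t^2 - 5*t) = (t^2 + 2*t - 8)/(t*(t - 5))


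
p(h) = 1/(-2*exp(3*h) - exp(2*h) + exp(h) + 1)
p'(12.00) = 0.00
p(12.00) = 0.00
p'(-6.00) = 0.00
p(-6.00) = 1.00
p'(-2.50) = -0.06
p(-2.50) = 0.93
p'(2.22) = 0.00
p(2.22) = -0.00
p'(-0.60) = 1.24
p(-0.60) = 1.09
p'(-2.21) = -0.06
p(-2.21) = 0.91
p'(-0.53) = 1.91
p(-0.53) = 1.20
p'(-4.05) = -0.02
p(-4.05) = 0.98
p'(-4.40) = -0.01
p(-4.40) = 0.99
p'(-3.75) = -0.02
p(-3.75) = 0.98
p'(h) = (6*exp(3*h) + 2*exp(2*h) - exp(h))/(-2*exp(3*h) - exp(2*h) + exp(h) + 1)^2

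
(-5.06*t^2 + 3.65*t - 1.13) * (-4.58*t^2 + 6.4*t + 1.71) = 23.1748*t^4 - 49.101*t^3 + 19.8828*t^2 - 0.9905*t - 1.9323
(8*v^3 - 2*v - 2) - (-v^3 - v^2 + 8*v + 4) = 9*v^3 + v^2 - 10*v - 6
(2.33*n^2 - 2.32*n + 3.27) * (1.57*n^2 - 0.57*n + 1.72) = 3.6581*n^4 - 4.9705*n^3 + 10.4639*n^2 - 5.8543*n + 5.6244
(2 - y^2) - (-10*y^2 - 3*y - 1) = 9*y^2 + 3*y + 3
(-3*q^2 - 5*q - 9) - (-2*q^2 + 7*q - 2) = -q^2 - 12*q - 7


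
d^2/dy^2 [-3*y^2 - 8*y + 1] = -6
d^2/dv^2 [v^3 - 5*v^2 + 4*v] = 6*v - 10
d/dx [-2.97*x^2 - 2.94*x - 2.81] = -5.94*x - 2.94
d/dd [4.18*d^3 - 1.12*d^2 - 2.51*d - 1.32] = 12.54*d^2 - 2.24*d - 2.51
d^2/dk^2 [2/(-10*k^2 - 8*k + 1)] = 8*(50*k^2 + 40*k - 8*(5*k + 2)^2 - 5)/(10*k^2 + 8*k - 1)^3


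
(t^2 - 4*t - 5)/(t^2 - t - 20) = (t + 1)/(t + 4)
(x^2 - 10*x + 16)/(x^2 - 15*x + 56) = (x - 2)/(x - 7)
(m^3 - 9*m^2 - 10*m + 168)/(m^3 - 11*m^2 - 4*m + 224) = (m - 6)/(m - 8)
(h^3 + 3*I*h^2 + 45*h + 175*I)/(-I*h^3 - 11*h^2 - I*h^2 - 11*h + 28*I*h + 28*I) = (I*h^2 - 10*h - 25*I)/(h^2 + h*(1 - 4*I) - 4*I)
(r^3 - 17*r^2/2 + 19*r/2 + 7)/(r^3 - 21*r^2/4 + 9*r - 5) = 2*(2*r^2 - 13*r - 7)/(4*r^2 - 13*r + 10)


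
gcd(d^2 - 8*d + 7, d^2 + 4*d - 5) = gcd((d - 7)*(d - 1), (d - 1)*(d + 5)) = d - 1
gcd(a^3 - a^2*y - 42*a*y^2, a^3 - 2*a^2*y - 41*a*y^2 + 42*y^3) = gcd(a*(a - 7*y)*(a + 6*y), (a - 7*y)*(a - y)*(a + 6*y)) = -a^2 + a*y + 42*y^2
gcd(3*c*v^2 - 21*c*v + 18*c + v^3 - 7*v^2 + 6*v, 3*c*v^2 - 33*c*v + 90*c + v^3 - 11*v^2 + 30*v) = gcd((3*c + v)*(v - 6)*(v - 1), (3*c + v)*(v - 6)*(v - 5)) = 3*c*v - 18*c + v^2 - 6*v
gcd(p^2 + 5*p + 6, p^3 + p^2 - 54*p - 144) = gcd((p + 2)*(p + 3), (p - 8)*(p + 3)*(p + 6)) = p + 3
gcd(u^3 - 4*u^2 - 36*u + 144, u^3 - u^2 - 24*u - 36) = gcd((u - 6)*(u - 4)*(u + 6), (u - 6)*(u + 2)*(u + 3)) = u - 6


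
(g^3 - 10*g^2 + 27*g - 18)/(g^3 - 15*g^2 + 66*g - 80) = (g^3 - 10*g^2 + 27*g - 18)/(g^3 - 15*g^2 + 66*g - 80)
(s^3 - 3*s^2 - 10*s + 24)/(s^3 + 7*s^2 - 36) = (s - 4)/(s + 6)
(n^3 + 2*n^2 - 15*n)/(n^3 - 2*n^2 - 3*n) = (n + 5)/(n + 1)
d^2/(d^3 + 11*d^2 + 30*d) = d/(d^2 + 11*d + 30)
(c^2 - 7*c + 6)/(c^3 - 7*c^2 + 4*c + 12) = (c - 1)/(c^2 - c - 2)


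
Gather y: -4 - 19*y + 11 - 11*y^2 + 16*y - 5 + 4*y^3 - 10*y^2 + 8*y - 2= 4*y^3 - 21*y^2 + 5*y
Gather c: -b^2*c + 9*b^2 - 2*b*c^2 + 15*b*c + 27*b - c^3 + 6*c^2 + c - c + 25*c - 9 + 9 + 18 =9*b^2 + 27*b - c^3 + c^2*(6 - 2*b) + c*(-b^2 + 15*b + 25) + 18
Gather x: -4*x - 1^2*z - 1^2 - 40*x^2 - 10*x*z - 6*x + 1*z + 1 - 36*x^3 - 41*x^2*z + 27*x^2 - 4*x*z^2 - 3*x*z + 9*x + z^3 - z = -36*x^3 + x^2*(-41*z - 13) + x*(-4*z^2 - 13*z - 1) + z^3 - z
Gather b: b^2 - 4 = b^2 - 4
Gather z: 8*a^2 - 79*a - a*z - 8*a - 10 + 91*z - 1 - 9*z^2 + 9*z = 8*a^2 - 87*a - 9*z^2 + z*(100 - a) - 11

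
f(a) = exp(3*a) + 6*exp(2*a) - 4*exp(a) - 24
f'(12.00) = 12934012510160124.64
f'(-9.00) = 0.00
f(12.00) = 4311390481196931.12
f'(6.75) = 1877642906.80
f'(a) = 3*exp(3*a) + 12*exp(2*a) - 4*exp(a)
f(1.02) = 32.38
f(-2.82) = -24.22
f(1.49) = 163.74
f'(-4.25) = -0.05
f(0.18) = -18.47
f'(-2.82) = -0.20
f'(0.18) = 17.56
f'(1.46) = 444.79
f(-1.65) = -24.54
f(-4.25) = -24.06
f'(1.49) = 480.58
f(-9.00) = -24.00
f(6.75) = 627337500.18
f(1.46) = 149.86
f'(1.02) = 145.18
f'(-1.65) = -0.30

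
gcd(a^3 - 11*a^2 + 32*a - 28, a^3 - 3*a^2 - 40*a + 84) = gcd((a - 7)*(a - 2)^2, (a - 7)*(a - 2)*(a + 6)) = a^2 - 9*a + 14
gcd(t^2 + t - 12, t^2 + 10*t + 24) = t + 4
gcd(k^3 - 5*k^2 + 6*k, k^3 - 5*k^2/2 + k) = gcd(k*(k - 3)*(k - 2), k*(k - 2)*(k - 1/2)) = k^2 - 2*k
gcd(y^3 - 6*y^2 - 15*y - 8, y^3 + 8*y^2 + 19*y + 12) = y + 1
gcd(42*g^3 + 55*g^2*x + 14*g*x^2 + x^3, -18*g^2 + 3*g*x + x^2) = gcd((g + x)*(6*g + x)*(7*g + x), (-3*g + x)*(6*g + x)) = 6*g + x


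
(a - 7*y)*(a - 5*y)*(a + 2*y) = a^3 - 10*a^2*y + 11*a*y^2 + 70*y^3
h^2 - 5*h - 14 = (h - 7)*(h + 2)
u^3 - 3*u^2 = u^2*(u - 3)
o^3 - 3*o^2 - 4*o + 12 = (o - 3)*(o - 2)*(o + 2)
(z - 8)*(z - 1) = z^2 - 9*z + 8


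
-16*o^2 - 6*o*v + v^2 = (-8*o + v)*(2*o + v)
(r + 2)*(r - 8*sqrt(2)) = r^2 - 8*sqrt(2)*r + 2*r - 16*sqrt(2)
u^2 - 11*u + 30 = (u - 6)*(u - 5)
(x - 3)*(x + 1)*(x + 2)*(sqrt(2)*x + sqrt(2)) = sqrt(2)*x^4 + sqrt(2)*x^3 - 7*sqrt(2)*x^2 - 13*sqrt(2)*x - 6*sqrt(2)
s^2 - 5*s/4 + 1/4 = (s - 1)*(s - 1/4)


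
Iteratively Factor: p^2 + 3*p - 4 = (p + 4)*(p - 1)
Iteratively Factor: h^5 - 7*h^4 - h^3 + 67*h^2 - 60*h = (h - 1)*(h^4 - 6*h^3 - 7*h^2 + 60*h) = (h - 4)*(h - 1)*(h^3 - 2*h^2 - 15*h) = h*(h - 4)*(h - 1)*(h^2 - 2*h - 15) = h*(h - 4)*(h - 1)*(h + 3)*(h - 5)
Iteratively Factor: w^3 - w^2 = (w)*(w^2 - w) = w^2*(w - 1)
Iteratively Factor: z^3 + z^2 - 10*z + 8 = (z + 4)*(z^2 - 3*z + 2) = (z - 2)*(z + 4)*(z - 1)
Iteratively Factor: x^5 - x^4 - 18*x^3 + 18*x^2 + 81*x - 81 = (x - 1)*(x^4 - 18*x^2 + 81) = (x - 3)*(x - 1)*(x^3 + 3*x^2 - 9*x - 27) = (x - 3)*(x - 1)*(x + 3)*(x^2 - 9) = (x - 3)*(x - 1)*(x + 3)^2*(x - 3)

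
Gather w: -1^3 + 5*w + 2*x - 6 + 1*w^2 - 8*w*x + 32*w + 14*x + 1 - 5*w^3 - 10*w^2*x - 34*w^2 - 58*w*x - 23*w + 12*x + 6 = -5*w^3 + w^2*(-10*x - 33) + w*(14 - 66*x) + 28*x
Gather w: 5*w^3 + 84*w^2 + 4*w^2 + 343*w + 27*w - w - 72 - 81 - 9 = 5*w^3 + 88*w^2 + 369*w - 162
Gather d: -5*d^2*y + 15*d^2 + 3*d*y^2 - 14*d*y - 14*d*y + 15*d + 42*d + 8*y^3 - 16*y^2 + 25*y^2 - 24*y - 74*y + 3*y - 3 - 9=d^2*(15 - 5*y) + d*(3*y^2 - 28*y + 57) + 8*y^3 + 9*y^2 - 95*y - 12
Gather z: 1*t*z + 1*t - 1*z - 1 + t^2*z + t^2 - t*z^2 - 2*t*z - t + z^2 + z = t^2 + z^2*(1 - t) + z*(t^2 - t) - 1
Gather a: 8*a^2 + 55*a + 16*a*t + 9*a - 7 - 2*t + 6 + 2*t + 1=8*a^2 + a*(16*t + 64)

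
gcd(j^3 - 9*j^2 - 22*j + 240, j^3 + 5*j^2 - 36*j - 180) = j^2 - j - 30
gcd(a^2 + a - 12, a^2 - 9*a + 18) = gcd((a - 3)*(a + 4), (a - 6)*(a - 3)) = a - 3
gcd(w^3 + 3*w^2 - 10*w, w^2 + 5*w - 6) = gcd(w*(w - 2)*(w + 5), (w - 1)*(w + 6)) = 1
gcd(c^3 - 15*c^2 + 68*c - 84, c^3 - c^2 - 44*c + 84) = c^2 - 8*c + 12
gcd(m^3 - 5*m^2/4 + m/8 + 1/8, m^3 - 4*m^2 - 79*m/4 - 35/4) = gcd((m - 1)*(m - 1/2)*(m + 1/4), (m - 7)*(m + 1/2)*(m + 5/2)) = 1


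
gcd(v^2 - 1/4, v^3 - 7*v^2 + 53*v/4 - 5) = v - 1/2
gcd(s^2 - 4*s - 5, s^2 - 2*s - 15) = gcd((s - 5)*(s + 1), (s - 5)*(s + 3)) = s - 5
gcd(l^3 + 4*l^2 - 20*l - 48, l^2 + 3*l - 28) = l - 4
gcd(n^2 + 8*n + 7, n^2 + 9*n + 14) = n + 7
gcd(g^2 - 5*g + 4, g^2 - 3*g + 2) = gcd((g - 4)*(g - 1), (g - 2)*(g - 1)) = g - 1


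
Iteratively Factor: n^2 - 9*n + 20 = (n - 5)*(n - 4)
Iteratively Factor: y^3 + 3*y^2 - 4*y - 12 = (y + 2)*(y^2 + y - 6) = (y - 2)*(y + 2)*(y + 3)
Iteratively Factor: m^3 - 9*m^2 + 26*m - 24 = (m - 3)*(m^2 - 6*m + 8) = (m - 3)*(m - 2)*(m - 4)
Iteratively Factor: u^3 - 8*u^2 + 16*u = (u - 4)*(u^2 - 4*u) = u*(u - 4)*(u - 4)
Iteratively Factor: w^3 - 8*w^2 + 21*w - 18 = (w - 3)*(w^2 - 5*w + 6) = (w - 3)*(w - 2)*(w - 3)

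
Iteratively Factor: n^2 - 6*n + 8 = (n - 4)*(n - 2)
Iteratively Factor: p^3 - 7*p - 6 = (p + 2)*(p^2 - 2*p - 3) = (p + 1)*(p + 2)*(p - 3)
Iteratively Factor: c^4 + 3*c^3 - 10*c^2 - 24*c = (c)*(c^3 + 3*c^2 - 10*c - 24) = c*(c - 3)*(c^2 + 6*c + 8) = c*(c - 3)*(c + 2)*(c + 4)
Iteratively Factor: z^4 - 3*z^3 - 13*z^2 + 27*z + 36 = (z - 3)*(z^3 - 13*z - 12) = (z - 4)*(z - 3)*(z^2 + 4*z + 3) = (z - 4)*(z - 3)*(z + 1)*(z + 3)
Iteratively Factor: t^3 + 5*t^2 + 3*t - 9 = (t + 3)*(t^2 + 2*t - 3) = (t + 3)^2*(t - 1)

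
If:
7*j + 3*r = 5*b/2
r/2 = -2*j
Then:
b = r/2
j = -r/4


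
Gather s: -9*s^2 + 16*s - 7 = -9*s^2 + 16*s - 7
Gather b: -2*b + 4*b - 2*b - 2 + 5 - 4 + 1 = 0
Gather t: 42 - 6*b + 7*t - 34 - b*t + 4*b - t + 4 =-2*b + t*(6 - b) + 12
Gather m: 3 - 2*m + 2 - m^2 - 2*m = -m^2 - 4*m + 5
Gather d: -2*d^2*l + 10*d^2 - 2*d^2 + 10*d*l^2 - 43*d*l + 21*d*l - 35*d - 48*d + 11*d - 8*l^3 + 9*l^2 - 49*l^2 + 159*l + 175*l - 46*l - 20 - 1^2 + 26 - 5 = d^2*(8 - 2*l) + d*(10*l^2 - 22*l - 72) - 8*l^3 - 40*l^2 + 288*l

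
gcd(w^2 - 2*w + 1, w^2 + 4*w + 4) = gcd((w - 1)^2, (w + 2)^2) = 1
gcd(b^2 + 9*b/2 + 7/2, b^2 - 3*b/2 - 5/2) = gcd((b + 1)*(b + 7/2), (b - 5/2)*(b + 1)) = b + 1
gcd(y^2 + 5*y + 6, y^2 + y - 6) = y + 3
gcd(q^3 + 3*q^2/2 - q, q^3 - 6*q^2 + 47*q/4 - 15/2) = 1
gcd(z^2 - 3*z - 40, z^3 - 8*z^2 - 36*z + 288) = z - 8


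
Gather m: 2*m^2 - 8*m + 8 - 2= 2*m^2 - 8*m + 6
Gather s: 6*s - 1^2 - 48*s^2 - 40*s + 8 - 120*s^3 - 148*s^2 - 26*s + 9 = -120*s^3 - 196*s^2 - 60*s + 16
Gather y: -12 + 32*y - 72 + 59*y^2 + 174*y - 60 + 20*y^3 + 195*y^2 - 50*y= 20*y^3 + 254*y^2 + 156*y - 144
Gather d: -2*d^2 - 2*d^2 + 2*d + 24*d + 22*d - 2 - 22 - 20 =-4*d^2 + 48*d - 44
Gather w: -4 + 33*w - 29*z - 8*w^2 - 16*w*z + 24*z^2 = -8*w^2 + w*(33 - 16*z) + 24*z^2 - 29*z - 4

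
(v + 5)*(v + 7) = v^2 + 12*v + 35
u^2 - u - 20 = (u - 5)*(u + 4)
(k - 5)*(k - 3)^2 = k^3 - 11*k^2 + 39*k - 45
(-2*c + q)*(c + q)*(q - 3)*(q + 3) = -2*c^2*q^2 + 18*c^2 - c*q^3 + 9*c*q + q^4 - 9*q^2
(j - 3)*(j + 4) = j^2 + j - 12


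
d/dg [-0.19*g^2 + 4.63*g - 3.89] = 4.63 - 0.38*g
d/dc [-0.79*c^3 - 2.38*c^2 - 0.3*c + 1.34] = -2.37*c^2 - 4.76*c - 0.3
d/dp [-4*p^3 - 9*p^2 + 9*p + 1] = -12*p^2 - 18*p + 9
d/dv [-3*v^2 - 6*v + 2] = -6*v - 6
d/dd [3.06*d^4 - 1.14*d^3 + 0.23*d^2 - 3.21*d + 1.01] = 12.24*d^3 - 3.42*d^2 + 0.46*d - 3.21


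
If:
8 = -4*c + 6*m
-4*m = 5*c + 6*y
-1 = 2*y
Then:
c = -7/23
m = 26/23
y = -1/2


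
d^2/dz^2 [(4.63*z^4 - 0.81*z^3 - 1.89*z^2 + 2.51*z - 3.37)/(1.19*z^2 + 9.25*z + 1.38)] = (13.113086*z^6 + 305.78835*z^5 + 2422.546566*z^4 + 858.397486*z^3 + 33.7595700000001*z^2 - 256.558566*z - 636.901754)/(1.685159*z^6 + 39.296775*z^5 + 311.320779*z^4 + 882.595225*z^3 + 361.027458*z^2 + 52.8471*z + 2.628072)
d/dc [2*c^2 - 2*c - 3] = 4*c - 2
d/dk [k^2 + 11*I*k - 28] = 2*k + 11*I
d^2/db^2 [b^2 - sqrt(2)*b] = 2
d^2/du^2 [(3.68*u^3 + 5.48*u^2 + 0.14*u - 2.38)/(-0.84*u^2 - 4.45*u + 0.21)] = (-3.5527136788005e-15*u^5 - 106.273792*u^3 + 24.909696*u^2 + 52.256736*u + 94.354568)/(0.592704*u^6 + 9.41976*u^5 + 49.457772*u^4 + 83.411245*u^3 - 12.364443*u^2 + 0.588735*u - 0.009261)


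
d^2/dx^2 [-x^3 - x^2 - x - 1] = -6*x - 2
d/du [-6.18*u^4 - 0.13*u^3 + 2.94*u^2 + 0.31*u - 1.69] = -24.72*u^3 - 0.39*u^2 + 5.88*u + 0.31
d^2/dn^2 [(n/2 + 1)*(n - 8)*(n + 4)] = 3*n - 2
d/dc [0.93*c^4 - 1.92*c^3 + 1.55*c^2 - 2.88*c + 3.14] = 3.72*c^3 - 5.76*c^2 + 3.1*c - 2.88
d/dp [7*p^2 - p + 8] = 14*p - 1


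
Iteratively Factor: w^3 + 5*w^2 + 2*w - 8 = (w - 1)*(w^2 + 6*w + 8) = (w - 1)*(w + 2)*(w + 4)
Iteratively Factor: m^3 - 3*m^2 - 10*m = (m)*(m^2 - 3*m - 10) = m*(m - 5)*(m + 2)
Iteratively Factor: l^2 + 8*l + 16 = (l + 4)*(l + 4)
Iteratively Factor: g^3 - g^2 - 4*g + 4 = (g + 2)*(g^2 - 3*g + 2) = (g - 1)*(g + 2)*(g - 2)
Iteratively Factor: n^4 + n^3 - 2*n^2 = (n + 2)*(n^3 - n^2) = (n - 1)*(n + 2)*(n^2) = n*(n - 1)*(n + 2)*(n)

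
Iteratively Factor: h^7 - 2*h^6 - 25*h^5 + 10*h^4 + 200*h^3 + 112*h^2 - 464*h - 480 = (h - 2)*(h^6 - 25*h^4 - 40*h^3 + 120*h^2 + 352*h + 240) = (h - 2)*(h + 2)*(h^5 - 2*h^4 - 21*h^3 + 2*h^2 + 116*h + 120) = (h - 3)*(h - 2)*(h + 2)*(h^4 + h^3 - 18*h^2 - 52*h - 40) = (h - 3)*(h - 2)*(h + 2)^2*(h^3 - h^2 - 16*h - 20) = (h - 3)*(h - 2)*(h + 2)^3*(h^2 - 3*h - 10) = (h - 5)*(h - 3)*(h - 2)*(h + 2)^3*(h + 2)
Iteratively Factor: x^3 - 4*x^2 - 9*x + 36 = (x - 4)*(x^2 - 9) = (x - 4)*(x - 3)*(x + 3)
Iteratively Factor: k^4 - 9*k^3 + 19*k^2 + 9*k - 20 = (k - 4)*(k^3 - 5*k^2 - k + 5) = (k - 4)*(k + 1)*(k^2 - 6*k + 5) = (k - 5)*(k - 4)*(k + 1)*(k - 1)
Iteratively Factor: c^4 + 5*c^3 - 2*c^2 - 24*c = (c - 2)*(c^3 + 7*c^2 + 12*c) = (c - 2)*(c + 4)*(c^2 + 3*c) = c*(c - 2)*(c + 4)*(c + 3)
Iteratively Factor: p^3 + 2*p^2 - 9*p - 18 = (p + 2)*(p^2 - 9) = (p + 2)*(p + 3)*(p - 3)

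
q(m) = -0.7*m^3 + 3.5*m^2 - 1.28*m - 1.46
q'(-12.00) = -387.68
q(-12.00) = 1727.50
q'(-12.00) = -387.68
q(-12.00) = 1727.50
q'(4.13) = -8.19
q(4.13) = 3.64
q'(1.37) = 4.37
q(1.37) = 1.56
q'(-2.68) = -35.12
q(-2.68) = 40.58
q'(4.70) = -14.77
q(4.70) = -2.84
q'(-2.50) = -31.90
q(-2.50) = 34.55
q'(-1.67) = -18.83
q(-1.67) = 13.70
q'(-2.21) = -27.01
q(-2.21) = 26.02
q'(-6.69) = -142.10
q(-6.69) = 373.34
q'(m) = -2.1*m^2 + 7.0*m - 1.28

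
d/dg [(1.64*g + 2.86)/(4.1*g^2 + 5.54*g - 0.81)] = (6.724*g^2 + 9.0856*g - (1.64*g + 2.86)*(8.2*g + 5.54) - 1.3284)/(4.1*g^2 + 5.54*g - 0.81)^2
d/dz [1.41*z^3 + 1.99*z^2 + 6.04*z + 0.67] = 4.23*z^2 + 3.98*z + 6.04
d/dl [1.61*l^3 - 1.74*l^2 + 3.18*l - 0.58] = 4.83*l^2 - 3.48*l + 3.18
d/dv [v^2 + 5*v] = 2*v + 5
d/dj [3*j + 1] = 3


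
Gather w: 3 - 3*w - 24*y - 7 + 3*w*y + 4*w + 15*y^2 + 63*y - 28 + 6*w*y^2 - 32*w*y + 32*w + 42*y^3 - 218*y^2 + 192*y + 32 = w*(6*y^2 - 29*y + 33) + 42*y^3 - 203*y^2 + 231*y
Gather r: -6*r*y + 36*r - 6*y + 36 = r*(36 - 6*y) - 6*y + 36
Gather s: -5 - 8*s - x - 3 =-8*s - x - 8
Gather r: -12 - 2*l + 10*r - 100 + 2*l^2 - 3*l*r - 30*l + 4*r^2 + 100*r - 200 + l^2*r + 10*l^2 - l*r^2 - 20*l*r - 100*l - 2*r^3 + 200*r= 12*l^2 - 132*l - 2*r^3 + r^2*(4 - l) + r*(l^2 - 23*l + 310) - 312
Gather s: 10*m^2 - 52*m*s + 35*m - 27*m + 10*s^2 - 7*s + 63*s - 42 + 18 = 10*m^2 + 8*m + 10*s^2 + s*(56 - 52*m) - 24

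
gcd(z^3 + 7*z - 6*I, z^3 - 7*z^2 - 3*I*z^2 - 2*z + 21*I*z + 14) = z^2 - 3*I*z - 2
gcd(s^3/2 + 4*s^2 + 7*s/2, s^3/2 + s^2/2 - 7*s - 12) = 1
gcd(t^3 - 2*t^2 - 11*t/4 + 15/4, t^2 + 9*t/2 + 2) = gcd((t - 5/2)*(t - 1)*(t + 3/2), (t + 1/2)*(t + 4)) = 1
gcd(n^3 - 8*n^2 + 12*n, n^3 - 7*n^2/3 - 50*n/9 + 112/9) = n - 2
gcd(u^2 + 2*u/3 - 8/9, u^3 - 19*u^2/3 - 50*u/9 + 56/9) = u^2 + 2*u/3 - 8/9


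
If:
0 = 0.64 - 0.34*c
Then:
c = 1.88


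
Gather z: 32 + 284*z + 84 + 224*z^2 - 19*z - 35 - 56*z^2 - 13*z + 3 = 168*z^2 + 252*z + 84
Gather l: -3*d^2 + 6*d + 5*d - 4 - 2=-3*d^2 + 11*d - 6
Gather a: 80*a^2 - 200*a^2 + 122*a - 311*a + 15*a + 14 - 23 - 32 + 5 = -120*a^2 - 174*a - 36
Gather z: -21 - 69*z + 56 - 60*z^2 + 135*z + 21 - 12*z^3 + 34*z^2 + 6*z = -12*z^3 - 26*z^2 + 72*z + 56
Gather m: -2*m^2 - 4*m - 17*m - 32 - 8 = -2*m^2 - 21*m - 40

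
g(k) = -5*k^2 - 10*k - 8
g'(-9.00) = 80.00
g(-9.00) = -323.00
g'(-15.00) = 140.00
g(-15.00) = -983.00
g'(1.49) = -24.90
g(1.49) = -34.00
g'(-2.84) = 18.40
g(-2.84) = -19.93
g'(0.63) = -16.30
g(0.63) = -16.28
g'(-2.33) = 13.30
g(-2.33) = -11.84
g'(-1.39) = 3.90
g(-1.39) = -3.76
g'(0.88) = -18.80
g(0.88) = -20.67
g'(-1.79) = 7.90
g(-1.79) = -6.12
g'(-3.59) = 25.90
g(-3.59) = -36.54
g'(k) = -10*k - 10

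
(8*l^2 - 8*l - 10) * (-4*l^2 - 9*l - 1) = -32*l^4 - 40*l^3 + 104*l^2 + 98*l + 10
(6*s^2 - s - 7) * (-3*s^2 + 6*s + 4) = -18*s^4 + 39*s^3 + 39*s^2 - 46*s - 28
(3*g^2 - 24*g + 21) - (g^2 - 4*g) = 2*g^2 - 20*g + 21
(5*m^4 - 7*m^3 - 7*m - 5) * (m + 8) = 5*m^5 + 33*m^4 - 56*m^3 - 7*m^2 - 61*m - 40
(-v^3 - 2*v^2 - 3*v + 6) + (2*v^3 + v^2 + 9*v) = v^3 - v^2 + 6*v + 6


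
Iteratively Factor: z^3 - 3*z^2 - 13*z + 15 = (z - 1)*(z^2 - 2*z - 15) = (z - 1)*(z + 3)*(z - 5)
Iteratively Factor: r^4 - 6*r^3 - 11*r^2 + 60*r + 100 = (r - 5)*(r^3 - r^2 - 16*r - 20) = (r - 5)*(r + 2)*(r^2 - 3*r - 10) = (r - 5)*(r + 2)^2*(r - 5)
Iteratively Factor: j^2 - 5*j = (j - 5)*(j)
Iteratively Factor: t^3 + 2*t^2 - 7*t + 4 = (t - 1)*(t^2 + 3*t - 4) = (t - 1)^2*(t + 4)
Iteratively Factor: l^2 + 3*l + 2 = (l + 2)*(l + 1)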